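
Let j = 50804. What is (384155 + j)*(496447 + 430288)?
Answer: 403091728865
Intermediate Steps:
(384155 + j)*(496447 + 430288) = (384155 + 50804)*(496447 + 430288) = 434959*926735 = 403091728865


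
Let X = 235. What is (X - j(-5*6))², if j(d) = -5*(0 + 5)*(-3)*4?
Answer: 4225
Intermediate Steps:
j(d) = 300 (j(d) = -25*(-3)*4 = -5*(-15)*4 = 75*4 = 300)
(X - j(-5*6))² = (235 - 1*300)² = (235 - 300)² = (-65)² = 4225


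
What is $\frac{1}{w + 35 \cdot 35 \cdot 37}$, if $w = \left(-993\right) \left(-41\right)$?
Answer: $\frac{1}{86038} \approx 1.1623 \cdot 10^{-5}$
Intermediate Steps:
$w = 40713$
$\frac{1}{w + 35 \cdot 35 \cdot 37} = \frac{1}{40713 + 35 \cdot 35 \cdot 37} = \frac{1}{40713 + 1225 \cdot 37} = \frac{1}{40713 + 45325} = \frac{1}{86038}$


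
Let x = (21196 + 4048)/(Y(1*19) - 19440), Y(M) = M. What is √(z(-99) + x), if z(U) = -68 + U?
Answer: I*√63478528971/19421 ≈ 12.973*I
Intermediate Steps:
x = -25244/19421 (x = (21196 + 4048)/(1*19 - 19440) = 25244/(19 - 19440) = 25244/(-19421) = 25244*(-1/19421) = -25244/19421 ≈ -1.2998)
√(z(-99) + x) = √((-68 - 99) - 25244/19421) = √(-167 - 25244/19421) = √(-3268551/19421) = I*√63478528971/19421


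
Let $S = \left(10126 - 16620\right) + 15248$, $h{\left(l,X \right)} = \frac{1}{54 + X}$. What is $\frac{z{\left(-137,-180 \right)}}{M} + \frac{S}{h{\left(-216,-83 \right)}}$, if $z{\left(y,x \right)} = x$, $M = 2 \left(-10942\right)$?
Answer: $- \frac{1388900841}{5471} \approx -2.5387 \cdot 10^{5}$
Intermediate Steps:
$M = -21884$
$S = 8754$ ($S = -6494 + 15248 = 8754$)
$\frac{z{\left(-137,-180 \right)}}{M} + \frac{S}{h{\left(-216,-83 \right)}} = - \frac{180}{-21884} + \frac{8754}{\frac{1}{54 - 83}} = \left(-180\right) \left(- \frac{1}{21884}\right) + \frac{8754}{\frac{1}{-29}} = \frac{45}{5471} + \frac{8754}{- \frac{1}{29}} = \frac{45}{5471} + 8754 \left(-29\right) = \frac{45}{5471} - 253866 = - \frac{1388900841}{5471}$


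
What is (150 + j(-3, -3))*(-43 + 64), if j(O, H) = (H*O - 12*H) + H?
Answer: 4032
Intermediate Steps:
j(O, H) = -11*H + H*O (j(O, H) = (-12*H + H*O) + H = -11*H + H*O)
(150 + j(-3, -3))*(-43 + 64) = (150 - 3*(-11 - 3))*(-43 + 64) = (150 - 3*(-14))*21 = (150 + 42)*21 = 192*21 = 4032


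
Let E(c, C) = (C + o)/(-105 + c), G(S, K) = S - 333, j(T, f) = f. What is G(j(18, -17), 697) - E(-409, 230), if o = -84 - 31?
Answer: -179785/514 ≈ -349.78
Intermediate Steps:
o = -115
G(S, K) = -333 + S
E(c, C) = (-115 + C)/(-105 + c) (E(c, C) = (C - 115)/(-105 + c) = (-115 + C)/(-105 + c))
G(j(18, -17), 697) - E(-409, 230) = (-333 - 17) - (-115 + 230)/(-105 - 409) = -350 - 115/(-514) = -350 - (-1)*115/514 = -350 - 1*(-115/514) = -350 + 115/514 = -179785/514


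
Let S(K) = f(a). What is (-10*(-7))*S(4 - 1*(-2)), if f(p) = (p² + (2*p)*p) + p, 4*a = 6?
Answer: 1155/2 ≈ 577.50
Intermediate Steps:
a = 3/2 (a = (¼)*6 = 3/2 ≈ 1.5000)
f(p) = p + 3*p² (f(p) = (p² + 2*p²) + p = 3*p² + p = p + 3*p²)
S(K) = 33/4 (S(K) = 3*(1 + 3*(3/2))/2 = 3*(1 + 9/2)/2 = (3/2)*(11/2) = 33/4)
(-10*(-7))*S(4 - 1*(-2)) = -10*(-7)*(33/4) = 70*(33/4) = 1155/2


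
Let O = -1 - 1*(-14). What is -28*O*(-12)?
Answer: 4368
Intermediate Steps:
O = 13 (O = -1 + 14 = 13)
-28*O*(-12) = -28*13*(-12) = -364*(-12) = 4368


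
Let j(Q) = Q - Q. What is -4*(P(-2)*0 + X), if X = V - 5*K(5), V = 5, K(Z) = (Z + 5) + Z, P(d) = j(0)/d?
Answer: 280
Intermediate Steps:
j(Q) = 0
P(d) = 0 (P(d) = 0/d = 0)
K(Z) = 5 + 2*Z (K(Z) = (5 + Z) + Z = 5 + 2*Z)
X = -70 (X = 5 - 5*(5 + 2*5) = 5 - 5*(5 + 10) = 5 - 5*15 = 5 - 75 = -70)
-4*(P(-2)*0 + X) = -4*(0*0 - 70) = -4*(0 - 70) = -4*(-70) = 280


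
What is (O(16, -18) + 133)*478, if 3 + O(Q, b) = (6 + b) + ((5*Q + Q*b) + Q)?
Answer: -35372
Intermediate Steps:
O(Q, b) = 3 + b + 6*Q + Q*b (O(Q, b) = -3 + ((6 + b) + ((5*Q + Q*b) + Q)) = -3 + ((6 + b) + (6*Q + Q*b)) = -3 + (6 + b + 6*Q + Q*b) = 3 + b + 6*Q + Q*b)
(O(16, -18) + 133)*478 = ((3 - 18 + 6*16 + 16*(-18)) + 133)*478 = ((3 - 18 + 96 - 288) + 133)*478 = (-207 + 133)*478 = -74*478 = -35372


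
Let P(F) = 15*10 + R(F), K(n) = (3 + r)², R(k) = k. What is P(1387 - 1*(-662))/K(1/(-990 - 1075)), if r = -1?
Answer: 2199/4 ≈ 549.75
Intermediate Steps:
K(n) = 4 (K(n) = (3 - 1)² = 2² = 4)
P(F) = 150 + F (P(F) = 15*10 + F = 150 + F)
P(1387 - 1*(-662))/K(1/(-990 - 1075)) = (150 + (1387 - 1*(-662)))/4 = (150 + (1387 + 662))*(¼) = (150 + 2049)*(¼) = 2199*(¼) = 2199/4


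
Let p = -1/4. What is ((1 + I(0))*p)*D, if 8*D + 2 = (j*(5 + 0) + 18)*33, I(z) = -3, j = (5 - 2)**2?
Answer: 2077/16 ≈ 129.81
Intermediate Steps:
p = -1/4 (p = -1*1/4 = -1/4 ≈ -0.25000)
j = 9 (j = 3**2 = 9)
D = 2077/8 (D = -1/4 + ((9*(5 + 0) + 18)*33)/8 = -1/4 + ((9*5 + 18)*33)/8 = -1/4 + ((45 + 18)*33)/8 = -1/4 + (63*33)/8 = -1/4 + (1/8)*2079 = -1/4 + 2079/8 = 2077/8 ≈ 259.63)
((1 + I(0))*p)*D = ((1 - 3)*(-1/4))*(2077/8) = -2*(-1/4)*(2077/8) = (1/2)*(2077/8) = 2077/16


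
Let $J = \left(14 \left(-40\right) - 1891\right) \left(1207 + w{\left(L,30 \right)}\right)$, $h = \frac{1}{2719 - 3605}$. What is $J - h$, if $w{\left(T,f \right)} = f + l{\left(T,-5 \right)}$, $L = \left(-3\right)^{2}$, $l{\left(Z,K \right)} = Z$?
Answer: $- \frac{2705796155}{886} \approx -3.0539 \cdot 10^{6}$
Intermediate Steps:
$L = 9$
$h = - \frac{1}{886}$ ($h = \frac{1}{-886} = - \frac{1}{886} \approx -0.0011287$)
$w{\left(T,f \right)} = T + f$ ($w{\left(T,f \right)} = f + T = T + f$)
$J = -3053946$ ($J = \left(14 \left(-40\right) - 1891\right) \left(1207 + \left(9 + 30\right)\right) = \left(-560 - 1891\right) \left(1207 + 39\right) = \left(-2451\right) 1246 = -3053946$)
$J - h = -3053946 - - \frac{1}{886} = -3053946 + \frac{1}{886} = - \frac{2705796155}{886}$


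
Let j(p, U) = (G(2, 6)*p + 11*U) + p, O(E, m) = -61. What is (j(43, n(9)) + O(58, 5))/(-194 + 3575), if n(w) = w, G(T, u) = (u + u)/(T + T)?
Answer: 10/161 ≈ 0.062112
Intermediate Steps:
G(T, u) = u/T (G(T, u) = (2*u)/((2*T)) = (2*u)*(1/(2*T)) = u/T)
j(p, U) = 4*p + 11*U (j(p, U) = ((6/2)*p + 11*U) + p = ((6*(1/2))*p + 11*U) + p = (3*p + 11*U) + p = 4*p + 11*U)
(j(43, n(9)) + O(58, 5))/(-194 + 3575) = ((4*43 + 11*9) - 61)/(-194 + 3575) = ((172 + 99) - 61)/3381 = (271 - 61)*(1/3381) = 210*(1/3381) = 10/161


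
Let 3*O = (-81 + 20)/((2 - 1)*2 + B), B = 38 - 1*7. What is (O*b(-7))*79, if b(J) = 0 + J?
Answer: 33733/99 ≈ 340.74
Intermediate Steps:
B = 31 (B = 38 - 7 = 31)
b(J) = J
O = -61/99 (O = ((-81 + 20)/((2 - 1)*2 + 31))/3 = (-61/(1*2 + 31))/3 = (-61/(2 + 31))/3 = (-61/33)/3 = (-61*1/33)/3 = (1/3)*(-61/33) = -61/99 ≈ -0.61616)
(O*b(-7))*79 = -61/99*(-7)*79 = (427/99)*79 = 33733/99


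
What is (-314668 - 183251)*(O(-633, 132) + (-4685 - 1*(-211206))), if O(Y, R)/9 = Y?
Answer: -99994085256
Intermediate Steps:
O(Y, R) = 9*Y
(-314668 - 183251)*(O(-633, 132) + (-4685 - 1*(-211206))) = (-314668 - 183251)*(9*(-633) + (-4685 - 1*(-211206))) = -497919*(-5697 + (-4685 + 211206)) = -497919*(-5697 + 206521) = -497919*200824 = -99994085256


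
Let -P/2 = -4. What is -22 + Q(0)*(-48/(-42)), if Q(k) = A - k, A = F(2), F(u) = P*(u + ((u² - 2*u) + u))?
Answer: 102/7 ≈ 14.571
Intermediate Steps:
P = 8 (P = -2*(-4) = 8)
F(u) = 8*u² (F(u) = 8*(u + ((u² - 2*u) + u)) = 8*(u + (u² - u)) = 8*u²)
A = 32 (A = 8*2² = 8*4 = 32)
Q(k) = 32 - k
-22 + Q(0)*(-48/(-42)) = -22 + (32 - 1*0)*(-48/(-42)) = -22 + (32 + 0)*(-48*(-1/42)) = -22 + 32*(8/7) = -22 + 256/7 = 102/7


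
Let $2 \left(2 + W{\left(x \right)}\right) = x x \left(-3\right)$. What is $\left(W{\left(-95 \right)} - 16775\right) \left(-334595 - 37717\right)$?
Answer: $11286452124$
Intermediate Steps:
$W{\left(x \right)} = -2 - \frac{3 x^{2}}{2}$ ($W{\left(x \right)} = -2 + \frac{x x \left(-3\right)}{2} = -2 + \frac{x^{2} \left(-3\right)}{2} = -2 + \frac{\left(-3\right) x^{2}}{2} = -2 - \frac{3 x^{2}}{2}$)
$\left(W{\left(-95 \right)} - 16775\right) \left(-334595 - 37717\right) = \left(\left(-2 - \frac{3 \left(-95\right)^{2}}{2}\right) - 16775\right) \left(-334595 - 37717\right) = \left(\left(-2 - \frac{27075}{2}\right) - 16775\right) \left(-372312\right) = \left(- \frac{27079}{2} - 16775\right) \left(-372312\right) = \left(- \frac{60629}{2}\right) \left(-372312\right) = 11286452124$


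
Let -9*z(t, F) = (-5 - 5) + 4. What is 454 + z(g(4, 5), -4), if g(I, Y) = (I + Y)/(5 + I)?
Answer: 1364/3 ≈ 454.67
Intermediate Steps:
g(I, Y) = (I + Y)/(5 + I)
z(t, F) = ⅔ (z(t, F) = -((-5 - 5) + 4)/9 = -(-10 + 4)/9 = -⅑*(-6) = ⅔)
454 + z(g(4, 5), -4) = 454 + ⅔ = 1364/3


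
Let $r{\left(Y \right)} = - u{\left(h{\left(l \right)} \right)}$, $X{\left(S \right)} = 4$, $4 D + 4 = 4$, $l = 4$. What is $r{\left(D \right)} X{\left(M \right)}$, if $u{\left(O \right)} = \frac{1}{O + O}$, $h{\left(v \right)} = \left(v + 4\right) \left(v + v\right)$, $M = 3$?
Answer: $- \frac{1}{32} \approx -0.03125$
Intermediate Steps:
$D = 0$ ($D = -1 + \frac{1}{4} \cdot 4 = -1 + 1 = 0$)
$h{\left(v \right)} = 2 v \left(4 + v\right)$ ($h{\left(v \right)} = \left(4 + v\right) 2 v = 2 v \left(4 + v\right)$)
$u{\left(O \right)} = \frac{1}{2 O}$
$r{\left(Y \right)} = - \frac{1}{128}$ ($r{\left(Y \right)} = - \frac{1}{2 \cdot 2 \cdot 4 \left(4 + 4\right)} = - \frac{1}{2 \cdot 2 \cdot 4 \cdot 8} = - \frac{1}{2 \cdot 64} = \left(-1\right) \frac{1}{128} = - \frac{1}{128}$)
$r{\left(D \right)} X{\left(M \right)} = \left(- \frac{1}{128}\right) 4 = - \frac{1}{32}$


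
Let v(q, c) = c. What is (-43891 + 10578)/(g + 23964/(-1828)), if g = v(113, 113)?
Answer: -15224041/45650 ≈ -333.50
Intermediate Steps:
g = 113
(-43891 + 10578)/(g + 23964/(-1828)) = (-43891 + 10578)/(113 + 23964/(-1828)) = -33313/(113 + 23964*(-1/1828)) = -33313/(113 - 5991/457) = -33313/45650/457 = -33313*457/45650 = -15224041/45650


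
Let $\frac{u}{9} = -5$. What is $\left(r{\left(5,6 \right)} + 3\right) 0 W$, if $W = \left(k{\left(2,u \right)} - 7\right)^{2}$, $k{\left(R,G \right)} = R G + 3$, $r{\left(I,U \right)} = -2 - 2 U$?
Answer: $0$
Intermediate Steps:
$u = -45$ ($u = 9 \left(-5\right) = -45$)
$k{\left(R,G \right)} = 3 + G R$ ($k{\left(R,G \right)} = G R + 3 = 3 + G R$)
$W = 8836$ ($W = \left(\left(3 - 90\right) - 7\right)^{2} = \left(-87 - 7\right)^{2} = \left(-94\right)^{2} = 8836$)
$\left(r{\left(5,6 \right)} + 3\right) 0 W = \left(\left(-2 - 12\right) + 3\right) 0 \cdot 8836 = \left(-14 + 3\right) 0 \cdot 8836 = \left(-11\right) 0 \cdot 8836 = 0 \cdot 8836 = 0$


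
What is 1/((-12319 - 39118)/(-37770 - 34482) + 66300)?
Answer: 72252/4790359037 ≈ 1.5083e-5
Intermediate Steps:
1/((-12319 - 39118)/(-37770 - 34482) + 66300) = 1/(-51437/(-72252) + 66300) = 1/(-51437*(-1/72252) + 66300) = 1/(51437/72252 + 66300) = 1/(4790359037/72252) = 72252/4790359037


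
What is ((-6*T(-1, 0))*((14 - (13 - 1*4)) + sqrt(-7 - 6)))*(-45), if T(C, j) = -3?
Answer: -4050 - 810*I*sqrt(13) ≈ -4050.0 - 2920.5*I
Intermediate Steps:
((-6*T(-1, 0))*((14 - (13 - 1*4)) + sqrt(-7 - 6)))*(-45) = ((-6*(-3))*((14 - (13 - 1*4)) + sqrt(-7 - 6)))*(-45) = (18*((14 - (13 - 4)) + sqrt(-13)))*(-45) = (18*((14 - 1*9) + I*sqrt(13)))*(-45) = (18*((14 - 9) + I*sqrt(13)))*(-45) = (18*(5 + I*sqrt(13)))*(-45) = (90 + 18*I*sqrt(13))*(-45) = -4050 - 810*I*sqrt(13)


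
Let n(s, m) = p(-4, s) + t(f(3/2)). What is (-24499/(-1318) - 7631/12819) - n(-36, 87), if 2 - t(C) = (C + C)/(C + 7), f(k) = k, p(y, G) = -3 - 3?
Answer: 6418178099/287222514 ≈ 22.346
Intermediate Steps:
p(y, G) = -6
t(C) = 2 - 2*C/(7 + C) (t(C) = 2 - (C + C)/(C + 7) = 2 - 2*C/(7 + C))
n(s, m) = -74/17 (n(s, m) = -6 + 14/(7 + 3/2) = -6 + 14/(17/2) = -6 + 14*(2/17) = -6 + 28/17 = -74/17)
(-24499/(-1318) - 7631/12819) - n(-36, 87) = (-24499/(-1318) - 7631/12819) - 1*(-74/17) = (-24499*(-1/1318) - 7631*1/12819) + 74/17 = (24499/1318 - 7631/12819) + 74/17 = 303995023/16895442 + 74/17 = 6418178099/287222514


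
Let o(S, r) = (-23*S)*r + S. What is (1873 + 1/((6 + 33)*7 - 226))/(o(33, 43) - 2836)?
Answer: -5502/104105 ≈ -0.052850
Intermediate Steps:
o(S, r) = S - 23*S*r (o(S, r) = -23*S*r + S = S - 23*S*r)
(1873 + 1/((6 + 33)*7 - 226))/(o(33, 43) - 2836) = (1873 + 1/((6 + 33)*7 - 226))/(33*(1 - 23*43) - 2836) = (1873 + 1/(39*7 - 226))/(33*(1 - 989) - 2836) = (1873 + 1/(273 - 226))/(33*(-988) - 2836) = (1873 + 1/47)/(-32604 - 2836) = (1873 + 1/47)/(-35440) = (88032/47)*(-1/35440) = -5502/104105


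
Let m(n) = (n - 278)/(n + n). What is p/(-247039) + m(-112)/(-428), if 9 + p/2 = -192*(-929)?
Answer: -17147806653/11842061504 ≈ -1.4480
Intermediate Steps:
p = 356718 (p = -18 + 2*(-192*(-929)) = -18 + 2*178368 = -18 + 356736 = 356718)
m(n) = (-278 + n)/(2*n) (m(n) = (-278 + n)/((2*n)) = (-278 + n)*(1/(2*n)) = (-278 + n)/(2*n))
p/(-247039) + m(-112)/(-428) = 356718/(-247039) + ((½)*(-278 - 112)/(-112))/(-428) = 356718*(-1/247039) + ((½)*(-1/112)*(-390))*(-1/428) = -356718/247039 + (195/112)*(-1/428) = -356718/247039 - 195/47936 = -17147806653/11842061504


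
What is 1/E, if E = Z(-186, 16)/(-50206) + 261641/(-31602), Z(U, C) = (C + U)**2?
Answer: -793305006/7024622923 ≈ -0.11293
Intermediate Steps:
E = -7024622923/793305006 (E = (16 - 186)**2/(-50206) + 261641/(-31602) = (-170)**2*(-1/50206) + 261641*(-1/31602) = 28900*(-1/50206) - 261641/31602 = -14450/25103 - 261641/31602 = -7024622923/793305006 ≈ -8.8549)
1/E = 1/(-7024622923/793305006) = -793305006/7024622923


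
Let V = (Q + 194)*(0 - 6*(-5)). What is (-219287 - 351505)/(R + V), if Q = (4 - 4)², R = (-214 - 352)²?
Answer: -71349/40772 ≈ -1.7500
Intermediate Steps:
R = 320356 (R = (-566)² = 320356)
Q = 0 (Q = 0² = 0)
V = 5820 (V = (0 + 194)*(0 - 6*(-5)) = 194*(0 + 30) = 194*30 = 5820)
(-219287 - 351505)/(R + V) = (-219287 - 351505)/(320356 + 5820) = -570792/326176 = -570792*1/326176 = -71349/40772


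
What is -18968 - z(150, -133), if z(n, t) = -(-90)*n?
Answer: -32468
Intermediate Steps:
z(n, t) = 90*n
-18968 - z(150, -133) = -18968 - 90*150 = -18968 - 1*13500 = -18968 - 13500 = -32468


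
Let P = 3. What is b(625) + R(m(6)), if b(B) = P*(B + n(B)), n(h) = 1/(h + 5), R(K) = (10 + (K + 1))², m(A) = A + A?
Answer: 504841/210 ≈ 2404.0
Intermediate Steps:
m(A) = 2*A
R(K) = (11 + K)² (R(K) = (10 + (1 + K))² = (11 + K)²)
n(h) = 1/(5 + h)
b(B) = 3*B + 3/(5 + B) (b(B) = 3*(B + 1/(5 + B)) = 3*B + 3/(5 + B))
b(625) + R(m(6)) = 3*(1 + 625*(5 + 625))/(5 + 625) + (11 + 2*6)² = 3*(1 + 625*630)/630 + (11 + 12)² = 3*(1/630)*(1 + 393750) + 23² = 3*(1/630)*393751 + 529 = 393751/210 + 529 = 504841/210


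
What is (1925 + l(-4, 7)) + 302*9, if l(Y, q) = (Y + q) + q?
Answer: 4653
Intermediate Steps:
l(Y, q) = Y + 2*q
(1925 + l(-4, 7)) + 302*9 = (1925 + (-4 + 2*7)) + 302*9 = (1925 + (-4 + 14)) + 2718 = (1925 + 10) + 2718 = 1935 + 2718 = 4653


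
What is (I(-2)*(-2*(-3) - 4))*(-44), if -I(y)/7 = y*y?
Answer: 2464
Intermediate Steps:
I(y) = -7*y² (I(y) = -7*y*y = -7*y²)
(I(-2)*(-2*(-3) - 4))*(-44) = ((-7*(-2)²)*(-2*(-3) - 4))*(-44) = ((-7*4)*(6 - 4))*(-44) = -28*2*(-44) = -56*(-44) = 2464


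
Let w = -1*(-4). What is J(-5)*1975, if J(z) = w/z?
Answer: -1580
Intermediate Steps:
w = 4
J(z) = 4/z
J(-5)*1975 = (4/(-5))*1975 = (4*(-⅕))*1975 = -⅘*1975 = -1580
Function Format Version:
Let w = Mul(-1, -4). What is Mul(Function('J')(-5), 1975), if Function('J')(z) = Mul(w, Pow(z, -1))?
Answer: -1580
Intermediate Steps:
w = 4
Function('J')(z) = Mul(4, Pow(z, -1))
Mul(Function('J')(-5), 1975) = Mul(Mul(4, Pow(-5, -1)), 1975) = Mul(Mul(4, Rational(-1, 5)), 1975) = Mul(Rational(-4, 5), 1975) = -1580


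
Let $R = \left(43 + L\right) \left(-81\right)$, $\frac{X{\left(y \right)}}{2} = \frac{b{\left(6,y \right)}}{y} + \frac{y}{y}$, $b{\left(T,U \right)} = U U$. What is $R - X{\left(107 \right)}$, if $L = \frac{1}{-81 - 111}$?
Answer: $- \frac{236709}{64} \approx -3698.6$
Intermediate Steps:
$b{\left(T,U \right)} = U^{2}$
$X{\left(y \right)} = 2 + 2 y$ ($X{\left(y \right)} = 2 \left(\frac{y^{2}}{y} + \frac{y}{y}\right) = 2 \left(y + 1\right) = 2 \left(1 + y\right) = 2 + 2 y$)
$L = - \frac{1}{192}$ ($L = \frac{1}{-192} = - \frac{1}{192} \approx -0.0052083$)
$R = - \frac{222885}{64}$ ($R = \left(43 - \frac{1}{192}\right) \left(-81\right) = \frac{8255}{192} \left(-81\right) = - \frac{222885}{64} \approx -3482.6$)
$R - X{\left(107 \right)} = - \frac{222885}{64} - \left(2 + 2 \cdot 107\right) = - \frac{222885}{64} - \left(2 + 214\right) = - \frac{222885}{64} - 216 = - \frac{236709}{64}$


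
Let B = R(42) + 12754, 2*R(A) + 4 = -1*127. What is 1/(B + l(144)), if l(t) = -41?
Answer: 2/25295 ≈ 7.9067e-5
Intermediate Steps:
R(A) = -131/2 (R(A) = -2 + (-1*127)/2 = -2 + (½)*(-127) = -2 - 127/2 = -131/2)
B = 25377/2 (B = -131/2 + 12754 = 25377/2 ≈ 12689.)
1/(B + l(144)) = 1/(25377/2 - 41) = 1/(25295/2) = 2/25295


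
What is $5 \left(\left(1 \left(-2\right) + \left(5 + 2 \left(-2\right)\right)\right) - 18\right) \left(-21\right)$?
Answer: $1995$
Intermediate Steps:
$5 \left(\left(1 \left(-2\right) + \left(5 + 2 \left(-2\right)\right)\right) - 18\right) \left(-21\right) = 5 \left(\left(-2 + \left(5 - 4\right)\right) - 18\right) \left(-21\right) = 5 \left(\left(-2 + 1\right) - 18\right) \left(-21\right) = 5 \left(-1 - 18\right) \left(-21\right) = 5 \left(-19\right) \left(-21\right) = \left(-95\right) \left(-21\right) = 1995$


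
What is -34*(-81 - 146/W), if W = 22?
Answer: 32776/11 ≈ 2979.6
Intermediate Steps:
-34*(-81 - 146/W) = -34*(-81 - 146/22) = -34*(-81 - 146*1/22) = -34*(-81 - 73/11) = -34*(-964/11) = 32776/11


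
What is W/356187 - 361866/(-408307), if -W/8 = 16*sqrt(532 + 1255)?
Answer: 361866/408307 - 128*sqrt(1787)/356187 ≈ 0.87107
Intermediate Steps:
W = -128*sqrt(1787) (W = -128*sqrt(532 + 1255) = -128*sqrt(1787) ≈ -5410.9)
W/356187 - 361866/(-408307) = -128*sqrt(1787)/356187 - 361866/(-408307) = -128*sqrt(1787)*(1/356187) - 361866*(-1/408307) = -128*sqrt(1787)/356187 + 361866/408307 = 361866/408307 - 128*sqrt(1787)/356187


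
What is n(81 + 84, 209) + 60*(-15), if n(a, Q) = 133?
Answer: -767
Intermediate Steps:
n(81 + 84, 209) + 60*(-15) = 133 + 60*(-15) = 133 - 900 = -767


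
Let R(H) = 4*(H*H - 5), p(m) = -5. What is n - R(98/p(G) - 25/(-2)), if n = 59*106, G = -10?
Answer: 151809/25 ≈ 6072.4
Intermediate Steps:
R(H) = -20 + 4*H² (R(H) = 4*(H² - 5) = 4*(-5 + H²) = -20 + 4*H²)
n = 6254
n - R(98/p(G) - 25/(-2)) = 6254 - (-20 + 4*(98/(-5) - 25/(-2))²) = 6254 - (-20 + 4*(98*(-⅕) - 25*(-½))²) = 6254 - (-20 + 4*(-98/5 + 25/2)²) = 6254 - (-20 + 4*(-71/10)²) = 6254 - (-20 + 4*(5041/100)) = 6254 - (-20 + 5041/25) = 6254 - 1*4541/25 = 6254 - 4541/25 = 151809/25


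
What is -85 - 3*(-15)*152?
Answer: 6755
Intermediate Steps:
-85 - 3*(-15)*152 = -85 + 45*152 = -85 + 6840 = 6755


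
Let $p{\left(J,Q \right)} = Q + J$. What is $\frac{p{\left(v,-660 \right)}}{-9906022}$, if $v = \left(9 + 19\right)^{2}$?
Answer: $- \frac{62}{4953011} \approx -1.2518 \cdot 10^{-5}$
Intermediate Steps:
$v = 784$ ($v = 28^{2} = 784$)
$p{\left(J,Q \right)} = J + Q$
$\frac{p{\left(v,-660 \right)}}{-9906022} = \frac{784 - 660}{-9906022} = 124 \left(- \frac{1}{9906022}\right) = - \frac{62}{4953011}$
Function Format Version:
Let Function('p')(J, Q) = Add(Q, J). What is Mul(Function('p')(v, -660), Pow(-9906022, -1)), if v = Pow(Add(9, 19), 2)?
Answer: Rational(-62, 4953011) ≈ -1.2518e-5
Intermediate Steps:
v = 784 (v = Pow(28, 2) = 784)
Function('p')(J, Q) = Add(J, Q)
Mul(Function('p')(v, -660), Pow(-9906022, -1)) = Mul(Add(784, -660), Pow(-9906022, -1)) = Mul(124, Rational(-1, 9906022)) = Rational(-62, 4953011)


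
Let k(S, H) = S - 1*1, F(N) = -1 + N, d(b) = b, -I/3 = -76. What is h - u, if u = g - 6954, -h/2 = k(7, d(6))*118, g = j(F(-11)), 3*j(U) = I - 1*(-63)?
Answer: 5441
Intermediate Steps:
I = 228 (I = -3*(-76) = 228)
k(S, H) = -1 + S (k(S, H) = S - 1 = -1 + S)
j(U) = 97 (j(U) = (228 - 1*(-63))/3 = (228 + 63)/3 = (1/3)*291 = 97)
g = 97
h = -1416 (h = -2*(-1 + 7)*118 = -12*118 = -2*708 = -1416)
u = -6857 (u = 97 - 6954 = -6857)
h - u = -1416 - 1*(-6857) = -1416 + 6857 = 5441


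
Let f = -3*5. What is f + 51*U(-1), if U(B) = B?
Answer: -66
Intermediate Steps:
f = -15
f + 51*U(-1) = -15 + 51*(-1) = -15 - 51 = -66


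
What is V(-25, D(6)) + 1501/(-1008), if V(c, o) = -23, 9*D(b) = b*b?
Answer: -24685/1008 ≈ -24.489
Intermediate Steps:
D(b) = b²/9 (D(b) = (b*b)/9 = b²/9)
V(-25, D(6)) + 1501/(-1008) = -23 + 1501/(-1008) = -23 + 1501*(-1/1008) = -23 - 1501/1008 = -24685/1008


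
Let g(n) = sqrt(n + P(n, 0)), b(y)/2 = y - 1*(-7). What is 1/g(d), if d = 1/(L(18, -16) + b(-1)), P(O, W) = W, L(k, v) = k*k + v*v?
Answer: 4*sqrt(37) ≈ 24.331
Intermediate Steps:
L(k, v) = k**2 + v**2
b(y) = 14 + 2*y (b(y) = 2*(y - 1*(-7)) = 2*(y + 7) = 2*(7 + y) = 14 + 2*y)
d = 1/592 (d = 1/((18**2 + (-16)**2) + (14 + 2*(-1))) = 1/((324 + 256) + (14 - 2)) = 1/(580 + 12) = 1/592 ≈ 0.0016892)
g(n) = sqrt(n) (g(n) = sqrt(n + 0) = sqrt(n))
1/g(d) = 1/(sqrt(1/592)) = 1/(sqrt(37)/148) = 4*sqrt(37)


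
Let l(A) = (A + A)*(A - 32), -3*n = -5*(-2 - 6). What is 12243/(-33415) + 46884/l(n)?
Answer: 139664559/3635552 ≈ 38.416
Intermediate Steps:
n = -40/3 (n = -(-5)*(-2 - 6)/3 = -(-5)*(-8)/3 = -⅓*40 = -40/3 ≈ -13.333)
l(A) = 2*A*(-32 + A) (l(A) = (2*A)*(-32 + A) = 2*A*(-32 + A))
12243/(-33415) + 46884/l(n) = 12243/(-33415) + 46884/((2*(-40/3)*(-32 - 40/3))) = 12243*(-1/33415) + 46884/((2*(-40/3)*(-136/3))) = -12243/33415 + 46884/(10880/9) = -12243/33415 + 46884*(9/10880) = -12243/33415 + 105489/2720 = 139664559/3635552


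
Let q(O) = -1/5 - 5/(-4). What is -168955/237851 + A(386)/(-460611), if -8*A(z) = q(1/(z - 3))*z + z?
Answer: -6223920405437/8764542956880 ≈ -0.71012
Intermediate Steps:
q(O) = 21/20 (q(O) = -1*⅕ - 5*(-¼) = -⅕ + 5/4 = 21/20)
A(z) = -41*z/160 (A(z) = -(21*z/20 + z)/8 = -41*z/160)
-168955/237851 + A(386)/(-460611) = -168955/237851 - 41/160*386/(-460611) = -168955*1/237851 - 7913/80*(-1/460611) = -168955/237851 + 7913/36848880 = -6223920405437/8764542956880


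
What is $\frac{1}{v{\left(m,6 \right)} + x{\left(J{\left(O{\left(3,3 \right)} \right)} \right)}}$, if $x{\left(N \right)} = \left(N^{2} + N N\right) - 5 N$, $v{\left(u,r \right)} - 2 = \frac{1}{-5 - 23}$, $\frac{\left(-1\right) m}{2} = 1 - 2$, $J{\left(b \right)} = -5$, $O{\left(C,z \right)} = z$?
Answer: $\frac{28}{2155} \approx 0.012993$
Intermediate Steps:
$m = 2$ ($m = - 2 \left(1 - 2\right) = \left(-2\right) \left(-1\right) = 2$)
$v{\left(u,r \right)} = \frac{55}{28}$ ($v{\left(u,r \right)} = 2 + \frac{1}{-5 - 23} = 2 + \frac{1}{-28} = 2 - \frac{1}{28} = \frac{55}{28}$)
$x{\left(N \right)} = - 5 N + 2 N^{2}$ ($x{\left(N \right)} = \left(N^{2} + N^{2}\right) - 5 N = 2 N^{2} - 5 N = - 5 N + 2 N^{2}$)
$\frac{1}{v{\left(m,6 \right)} + x{\left(J{\left(O{\left(3,3 \right)} \right)} \right)}} = \frac{1}{\frac{55}{28} - 5 \left(-5 + 2 \left(-5\right)\right)} = \frac{1}{\frac{55}{28} - 5 \left(-5 - 10\right)} = \frac{1}{\frac{55}{28} - -75} = \frac{1}{\frac{55}{28} + 75} = \frac{1}{\frac{2155}{28}} = \frac{28}{2155}$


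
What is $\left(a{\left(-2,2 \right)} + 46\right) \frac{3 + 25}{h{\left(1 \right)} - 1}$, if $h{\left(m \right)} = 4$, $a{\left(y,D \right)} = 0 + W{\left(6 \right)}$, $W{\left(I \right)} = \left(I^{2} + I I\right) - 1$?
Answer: $1092$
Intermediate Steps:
$W{\left(I \right)} = -1 + 2 I^{2}$ ($W{\left(I \right)} = \left(I^{2} + I^{2}\right) - 1 = 2 I^{2} - 1 = -1 + 2 I^{2}$)
$a{\left(y,D \right)} = 71$ ($a{\left(y,D \right)} = 0 - \left(1 - 2 \cdot 6^{2}\right) = 0 + \left(-1 + 2 \cdot 36\right) = 0 + \left(-1 + 72\right) = 0 + 71 = 71$)
$\left(a{\left(-2,2 \right)} + 46\right) \frac{3 + 25}{h{\left(1 \right)} - 1} = \left(71 + 46\right) \frac{3 + 25}{4 - 1} = 117 \cdot \frac{28}{3} = 1092$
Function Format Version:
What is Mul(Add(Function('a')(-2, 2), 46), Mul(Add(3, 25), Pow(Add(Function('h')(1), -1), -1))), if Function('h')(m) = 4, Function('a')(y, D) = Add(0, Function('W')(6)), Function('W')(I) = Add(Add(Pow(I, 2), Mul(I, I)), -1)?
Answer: 1092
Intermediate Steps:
Function('W')(I) = Add(-1, Mul(2, Pow(I, 2))) (Function('W')(I) = Add(Add(Pow(I, 2), Pow(I, 2)), -1) = Add(Mul(2, Pow(I, 2)), -1) = Add(-1, Mul(2, Pow(I, 2))))
Function('a')(y, D) = 71 (Function('a')(y, D) = Add(0, Add(-1, Mul(2, Pow(6, 2)))) = Add(0, Add(-1, Mul(2, 36))) = Add(0, Add(-1, 72)) = Add(0, 71) = 71)
Mul(Add(Function('a')(-2, 2), 46), Mul(Add(3, 25), Pow(Add(Function('h')(1), -1), -1))) = Mul(Add(71, 46), Mul(Add(3, 25), Pow(Add(4, -1), -1))) = Mul(117, Mul(28, Pow(3, -1))) = Mul(117, Mul(28, Rational(1, 3))) = Mul(117, Rational(28, 3)) = 1092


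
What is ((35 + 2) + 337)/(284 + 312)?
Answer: 187/298 ≈ 0.62752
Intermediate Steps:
((35 + 2) + 337)/(284 + 312) = (37 + 337)/596 = 374*(1/596) = 187/298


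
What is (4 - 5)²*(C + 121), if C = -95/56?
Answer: 6681/56 ≈ 119.30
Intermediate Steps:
C = -95/56 (C = -95*1/56 = -95/56 ≈ -1.6964)
(4 - 5)²*(C + 121) = (4 - 5)²*(-95/56 + 121) = (-1)²*(6681/56) = 1*(6681/56) = 6681/56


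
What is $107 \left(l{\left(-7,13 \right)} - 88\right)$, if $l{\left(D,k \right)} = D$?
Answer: $-10165$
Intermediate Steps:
$107 \left(l{\left(-7,13 \right)} - 88\right) = 107 \left(-7 - 88\right) = 107 \left(-95\right) = -10165$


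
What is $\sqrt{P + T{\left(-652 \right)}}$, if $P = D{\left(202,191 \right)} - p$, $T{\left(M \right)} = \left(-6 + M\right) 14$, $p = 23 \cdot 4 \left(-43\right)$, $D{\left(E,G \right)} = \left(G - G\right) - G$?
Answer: $i \sqrt{5447} \approx 73.804 i$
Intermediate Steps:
$D{\left(E,G \right)} = - G$ ($D{\left(E,G \right)} = 0 - G = - G$)
$p = -3956$ ($p = 92 \left(-43\right) = -3956$)
$T{\left(M \right)} = -84 + 14 M$
$P = 3765$ ($P = \left(-1\right) 191 - -3956 = -191 + 3956 = 3765$)
$\sqrt{P + T{\left(-652 \right)}} = \sqrt{3765 + \left(-84 + 14 \left(-652\right)\right)} = \sqrt{3765 - 9212} = \sqrt{-5447} = i \sqrt{5447}$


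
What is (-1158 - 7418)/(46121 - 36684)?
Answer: -8576/9437 ≈ -0.90876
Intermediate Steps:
(-1158 - 7418)/(46121 - 36684) = -8576/9437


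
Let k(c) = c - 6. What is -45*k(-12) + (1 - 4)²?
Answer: 819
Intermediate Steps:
k(c) = -6 + c
-45*k(-12) + (1 - 4)² = -45*(-6 - 12) + (1 - 4)² = -45*(-18) + (-3)² = 810 + 9 = 819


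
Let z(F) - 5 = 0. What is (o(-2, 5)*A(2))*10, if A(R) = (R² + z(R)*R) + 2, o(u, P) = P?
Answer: 800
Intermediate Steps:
z(F) = 5 (z(F) = 5 + 0 = 5)
A(R) = 2 + R² + 5*R (A(R) = (R² + 5*R) + 2 = 2 + R² + 5*R)
(o(-2, 5)*A(2))*10 = (5*(2 + 2² + 5*2))*10 = (5*(2 + 4 + 10))*10 = (5*16)*10 = 80*10 = 800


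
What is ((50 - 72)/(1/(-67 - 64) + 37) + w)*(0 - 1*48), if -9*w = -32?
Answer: -1033072/7269 ≈ -142.12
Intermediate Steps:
w = 32/9 (w = -⅑*(-32) = 32/9 ≈ 3.5556)
((50 - 72)/(1/(-67 - 64) + 37) + w)*(0 - 1*48) = ((50 - 72)/(1/(-67 - 64) + 37) + 32/9)*(0 - 1*48) = (-22/(1/(-131) + 37) + 32/9)*(0 - 48) = (-22/(-1/131 + 37) + 32/9)*(-48) = (-22/4846/131 + 32/9)*(-48) = (-22*131/4846 + 32/9)*(-48) = (-1441/2423 + 32/9)*(-48) = (64567/21807)*(-48) = -1033072/7269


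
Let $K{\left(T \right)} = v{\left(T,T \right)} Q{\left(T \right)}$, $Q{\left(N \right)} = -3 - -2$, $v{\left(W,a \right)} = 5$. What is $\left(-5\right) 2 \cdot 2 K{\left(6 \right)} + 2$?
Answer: $102$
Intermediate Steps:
$Q{\left(N \right)} = -1$ ($Q{\left(N \right)} = -3 + 2 = -1$)
$K{\left(T \right)} = -5$ ($K{\left(T \right)} = 5 \left(-1\right) = -5$)
$\left(-5\right) 2 \cdot 2 K{\left(6 \right)} + 2 = \left(-5\right) 2 \cdot 2 \left(-5\right) + 2 = \left(-10\right) 2 \left(-5\right) + 2 = \left(-20\right) \left(-5\right) + 2 = 100 + 2 = 102$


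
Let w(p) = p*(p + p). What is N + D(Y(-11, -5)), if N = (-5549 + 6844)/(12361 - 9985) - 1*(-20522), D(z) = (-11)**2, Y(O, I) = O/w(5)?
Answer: 49049063/2376 ≈ 20644.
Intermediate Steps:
w(p) = 2*p**2 (w(p) = p*(2*p) = 2*p**2)
Y(O, I) = O/50 (Y(O, I) = O/((2*5**2)) = O/((2*25)) = O/50)
D(z) = 121
N = 48761567/2376 (N = 1295/2376 + 20522 = 48761567/2376 ≈ 20523.)
N + D(Y(-11, -5)) = 48761567/2376 + 121 = 49049063/2376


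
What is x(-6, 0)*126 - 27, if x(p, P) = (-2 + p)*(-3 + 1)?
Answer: 1989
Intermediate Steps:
x(p, P) = 4 - 2*p (x(p, P) = (-2 + p)*(-2) = 4 - 2*p)
x(-6, 0)*126 - 27 = (4 - 2*(-6))*126 - 27 = (4 + 12)*126 - 27 = 16*126 - 27 = 2016 - 27 = 1989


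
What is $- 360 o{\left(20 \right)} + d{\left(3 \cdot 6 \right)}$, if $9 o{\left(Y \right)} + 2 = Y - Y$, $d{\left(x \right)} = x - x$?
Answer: $80$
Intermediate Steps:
$d{\left(x \right)} = 0$
$o{\left(Y \right)} = - \frac{2}{9}$ ($o{\left(Y \right)} = - \frac{2}{9} + \frac{Y - Y}{9} = - \frac{2}{9} + \frac{1}{9} \cdot 0 = - \frac{2}{9} + 0 = - \frac{2}{9}$)
$- 360 o{\left(20 \right)} + d{\left(3 \cdot 6 \right)} = \left(-360\right) \left(- \frac{2}{9}\right) + 0 = 80 + 0 = 80$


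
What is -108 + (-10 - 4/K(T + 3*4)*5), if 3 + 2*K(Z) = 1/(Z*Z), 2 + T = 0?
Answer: -31282/299 ≈ -104.62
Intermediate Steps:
T = -2 (T = -2 + 0 = -2)
K(Z) = -3/2 + 1/(2*Z**2) (K(Z) = -3/2 + 1/(2*((Z*Z))) = -3/2 + 1/(2*(Z**2)) = -3/2 + 1/(2*Z**2))
-108 + (-10 - 4/K(T + 3*4)*5) = -108 + (-10 - 4/(-3/2 + 1/(2*(-2 + 3*4)**2))*5) = -108 + (-10 - 4/(-3/2 + 1/(2*(-2 + 12)**2))*5) = -108 + (-10 - 4/(-3/2 + (1/2)/10**2)*5) = -108 + (-10 - 4/(-3/2 + (1/2)*(1/100))*5) = -108 + (-10 - 4/(-3/2 + 1/200)*5) = -108 + (-10 - 4/(-299/200)*5) = -108 + (-10 - 4*(-200/299)*5) = -108 + (-10 + (800/299)*5) = -108 + (-10 + 4000/299) = -108 + 1010/299 = -31282/299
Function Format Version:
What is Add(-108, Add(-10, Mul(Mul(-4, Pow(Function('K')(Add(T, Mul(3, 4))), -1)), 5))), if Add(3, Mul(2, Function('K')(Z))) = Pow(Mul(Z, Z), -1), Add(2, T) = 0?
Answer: Rational(-31282, 299) ≈ -104.62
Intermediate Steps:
T = -2 (T = Add(-2, 0) = -2)
Function('K')(Z) = Add(Rational(-3, 2), Mul(Rational(1, 2), Pow(Z, -2))) (Function('K')(Z) = Add(Rational(-3, 2), Mul(Rational(1, 2), Pow(Mul(Z, Z), -1))) = Add(Rational(-3, 2), Mul(Rational(1, 2), Pow(Pow(Z, 2), -1))) = Add(Rational(-3, 2), Mul(Rational(1, 2), Pow(Z, -2))))
Add(-108, Add(-10, Mul(Mul(-4, Pow(Function('K')(Add(T, Mul(3, 4))), -1)), 5))) = Add(-108, Add(-10, Mul(Mul(-4, Pow(Add(Rational(-3, 2), Mul(Rational(1, 2), Pow(Add(-2, Mul(3, 4)), -2))), -1)), 5))) = Add(-108, Add(-10, Mul(Mul(-4, Pow(Add(Rational(-3, 2), Mul(Rational(1, 2), Pow(Add(-2, 12), -2))), -1)), 5))) = Add(-108, Add(-10, Mul(Mul(-4, Pow(Add(Rational(-3, 2), Mul(Rational(1, 2), Pow(10, -2))), -1)), 5))) = Add(-108, Add(-10, Mul(Mul(-4, Pow(Add(Rational(-3, 2), Mul(Rational(1, 2), Rational(1, 100))), -1)), 5))) = Add(-108, Add(-10, Mul(Mul(-4, Pow(Add(Rational(-3, 2), Rational(1, 200)), -1)), 5))) = Add(-108, Add(-10, Mul(Mul(-4, Pow(Rational(-299, 200), -1)), 5))) = Add(-108, Add(-10, Mul(Mul(-4, Rational(-200, 299)), 5))) = Add(-108, Add(-10, Mul(Rational(800, 299), 5))) = Add(-108, Add(-10, Rational(4000, 299))) = Add(-108, Rational(1010, 299)) = Rational(-31282, 299)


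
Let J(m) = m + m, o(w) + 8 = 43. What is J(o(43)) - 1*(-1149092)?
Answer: 1149162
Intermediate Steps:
o(w) = 35 (o(w) = -8 + 43 = 35)
J(m) = 2*m
J(o(43)) - 1*(-1149092) = 2*35 - 1*(-1149092) = 70 + 1149092 = 1149162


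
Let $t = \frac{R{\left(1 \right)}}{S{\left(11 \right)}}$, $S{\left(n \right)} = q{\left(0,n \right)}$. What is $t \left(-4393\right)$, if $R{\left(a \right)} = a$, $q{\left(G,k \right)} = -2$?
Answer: $\frac{4393}{2} \approx 2196.5$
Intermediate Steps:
$S{\left(n \right)} = -2$
$t = - \frac{1}{2}$ ($t = 1 \frac{1}{-2} = 1 \left(- \frac{1}{2}\right) = - \frac{1}{2} \approx -0.5$)
$t \left(-4393\right) = \left(- \frac{1}{2}\right) \left(-4393\right) = \frac{4393}{2}$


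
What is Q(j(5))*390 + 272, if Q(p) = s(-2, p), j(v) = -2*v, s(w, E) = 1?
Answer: 662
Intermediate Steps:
Q(p) = 1
Q(j(5))*390 + 272 = 1*390 + 272 = 390 + 272 = 662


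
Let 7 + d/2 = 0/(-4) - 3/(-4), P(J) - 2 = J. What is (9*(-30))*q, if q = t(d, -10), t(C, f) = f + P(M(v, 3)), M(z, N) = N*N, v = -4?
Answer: -270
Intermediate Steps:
M(z, N) = N²
P(J) = 2 + J
d = -25/2 (d = -14 + 2*(0/(-4) - 3/(-4)) = -14 + 2*(0*(-¼) - 3*(-¼)) = -14 + 2*(0 + ¾) = -14 + 2*(¾) = -14 + 3/2 = -25/2 ≈ -12.500)
t(C, f) = 11 + f (t(C, f) = f + (2 + 3²) = f + (2 + 9) = f + 11 = 11 + f)
q = 1 (q = 11 - 10 = 1)
(9*(-30))*q = (9*(-30))*1 = -270*1 = -270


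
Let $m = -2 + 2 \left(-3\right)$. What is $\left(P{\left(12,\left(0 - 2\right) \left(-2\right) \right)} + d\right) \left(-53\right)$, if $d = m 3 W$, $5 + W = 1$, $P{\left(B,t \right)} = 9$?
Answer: $-5565$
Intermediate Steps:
$m = -8$ ($m = -2 - 6 = -8$)
$W = -4$ ($W = -5 + 1 = -4$)
$d = 96$ ($d = \left(-8\right) 3 \left(-4\right) = \left(-24\right) \left(-4\right) = 96$)
$\left(P{\left(12,\left(0 - 2\right) \left(-2\right) \right)} + d\right) \left(-53\right) = \left(9 + 96\right) \left(-53\right) = 105 \left(-53\right) = -5565$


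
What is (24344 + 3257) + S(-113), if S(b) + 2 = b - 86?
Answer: 27400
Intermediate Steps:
S(b) = -88 + b (S(b) = -2 + (b - 86) = -2 + (-86 + b) = -88 + b)
(24344 + 3257) + S(-113) = (24344 + 3257) + (-88 - 113) = 27601 - 201 = 27400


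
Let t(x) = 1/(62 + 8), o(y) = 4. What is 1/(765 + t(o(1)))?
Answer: 70/53551 ≈ 0.0013072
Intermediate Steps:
t(x) = 1/70
1/(765 + t(o(1))) = 1/(765 + 1/70) = 1/(53551/70) = 70/53551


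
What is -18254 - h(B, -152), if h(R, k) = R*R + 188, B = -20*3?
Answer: -22042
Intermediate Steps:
B = -60
h(R, k) = 188 + R**2 (h(R, k) = R**2 + 188 = 188 + R**2)
-18254 - h(B, -152) = -18254 - (188 + (-60)**2) = -18254 - (188 + 3600) = -18254 - 1*3788 = -18254 - 3788 = -22042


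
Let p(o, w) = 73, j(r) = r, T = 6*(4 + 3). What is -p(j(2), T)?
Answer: -73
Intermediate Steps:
T = 42 (T = 6*7 = 42)
-p(j(2), T) = -1*73 = -73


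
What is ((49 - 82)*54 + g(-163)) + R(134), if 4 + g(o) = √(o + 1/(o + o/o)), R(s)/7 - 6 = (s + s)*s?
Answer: 249640 + I*√52814/18 ≈ 2.4964e+5 + 12.767*I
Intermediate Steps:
R(s) = 42 + 14*s² (R(s) = 42 + 7*((s + s)*s) = 42 + 7*((2*s)*s) = 42 + 7*(2*s²) = 42 + 14*s²)
g(o) = -4 + √(o + 1/(1 + o)) (g(o) = -4 + √(o + 1/(o + o/o)) = -4 + √(o + 1/(o + 1)) = -4 + √(o + 1/(1 + o)))
((49 - 82)*54 + g(-163)) + R(134) = ((49 - 82)*54 + (-4 + √((1 - 163*(1 - 163))/(1 - 163)))) + (42 + 14*134²) = (-33*54 + (-4 + √((1 - 163*(-162))/(-162)))) + (42 + 14*17956) = (-1782 + (-4 + √(-(1 + 26406)/162))) + (42 + 251384) = (-1782 + (-4 + √(-1/162*26407))) + 251426 = (-1782 + (-4 + √(-26407/162))) + 251426 = (-1782 + (-4 + I*√52814/18)) + 251426 = (-1786 + I*√52814/18) + 251426 = 249640 + I*√52814/18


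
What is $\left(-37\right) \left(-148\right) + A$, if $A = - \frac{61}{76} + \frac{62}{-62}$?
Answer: $\frac{416039}{76} \approx 5474.2$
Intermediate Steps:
$A = - \frac{137}{76}$ ($A = \left(-61\right) \frac{1}{76} + 62 \left(- \frac{1}{62}\right) = - \frac{61}{76} - 1 = - \frac{137}{76} \approx -1.8026$)
$\left(-37\right) \left(-148\right) + A = \left(-37\right) \left(-148\right) - \frac{137}{76} = 5476 - \frac{137}{76} = \frac{416039}{76}$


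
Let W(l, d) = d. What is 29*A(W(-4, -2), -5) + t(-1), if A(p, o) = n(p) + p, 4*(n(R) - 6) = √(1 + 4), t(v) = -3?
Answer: 113 + 29*√5/4 ≈ 129.21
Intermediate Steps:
n(R) = 6 + √5/4 (n(R) = 6 + √(1 + 4)/4 = 6 + √5/4)
A(p, o) = 6 + p + √5/4 (A(p, o) = (6 + √5/4) + p = 6 + p + √5/4)
29*A(W(-4, -2), -5) + t(-1) = 29*(6 - 2 + √5/4) - 3 = 29*(4 + √5/4) - 3 = (116 + 29*√5/4) - 3 = 113 + 29*√5/4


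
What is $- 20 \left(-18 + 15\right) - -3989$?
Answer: $4049$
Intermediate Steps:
$- 20 \left(-18 + 15\right) - -3989 = \left(-20\right) \left(-3\right) + 3989 = 60 + 3989 = 4049$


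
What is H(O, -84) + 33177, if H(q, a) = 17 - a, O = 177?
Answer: 33278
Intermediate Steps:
H(O, -84) + 33177 = (17 - 1*(-84)) + 33177 = (17 + 84) + 33177 = 101 + 33177 = 33278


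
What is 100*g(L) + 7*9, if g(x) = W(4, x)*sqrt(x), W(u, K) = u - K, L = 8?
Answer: 63 - 800*sqrt(2) ≈ -1068.4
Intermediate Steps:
g(x) = sqrt(x)*(4 - x) (g(x) = (4 - x)*sqrt(x) = sqrt(x)*(4 - x))
100*g(L) + 7*9 = 100*(sqrt(8)*(4 - 1*8)) + 7*9 = 100*((2*sqrt(2))*(4 - 8)) + 63 = 100*((2*sqrt(2))*(-4)) + 63 = 100*(-8*sqrt(2)) + 63 = -800*sqrt(2) + 63 = 63 - 800*sqrt(2)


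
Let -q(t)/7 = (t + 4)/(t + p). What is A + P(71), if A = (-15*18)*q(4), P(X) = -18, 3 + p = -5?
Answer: -3798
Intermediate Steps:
p = -8 (p = -3 - 5 = -8)
q(t) = -7*(4 + t)/(-8 + t) (q(t) = -7*(t + 4)/(t - 8) = -7*(4 + t)/(-8 + t))
A = -3780 (A = (-15*18)*(7*(-4 - 1*4)/(-8 + 4)) = -1890*(-4 - 4)/(-4) = -1890*(-1)*(-8)/4 = -270*14 = -3780)
A + P(71) = -3780 - 18 = -3798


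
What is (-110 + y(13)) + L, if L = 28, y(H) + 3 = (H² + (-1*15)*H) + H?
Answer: -98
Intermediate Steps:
y(H) = -3 + H² - 14*H (y(H) = -3 + ((H² + (-1*15)*H) + H) = -3 + ((H² - 15*H) + H) = -3 + (H² - 14*H) = -3 + H² - 14*H)
(-110 + y(13)) + L = (-110 + (-3 + 13² - 14*13)) + 28 = (-110 + (-3 + 169 - 182)) + 28 = (-110 - 16) + 28 = -126 + 28 = -98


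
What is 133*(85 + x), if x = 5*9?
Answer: 17290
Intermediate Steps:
x = 45
133*(85 + x) = 133*(85 + 45) = 133*130 = 17290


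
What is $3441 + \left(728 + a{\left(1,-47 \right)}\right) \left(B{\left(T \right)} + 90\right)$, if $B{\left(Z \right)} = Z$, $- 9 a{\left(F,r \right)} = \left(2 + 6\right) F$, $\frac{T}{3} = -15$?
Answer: $36161$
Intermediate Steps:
$T = -45$ ($T = 3 \left(-15\right) = -45$)
$a{\left(F,r \right)} = - \frac{8 F}{9}$ ($a{\left(F,r \right)} = - \frac{\left(2 + 6\right) F}{9} = - \frac{8 F}{9}$)
$3441 + \left(728 + a{\left(1,-47 \right)}\right) \left(B{\left(T \right)} + 90\right) = 3441 + \left(728 - \frac{8}{9}\right) \left(-45 + 90\right) = 3441 + \left(728 - \frac{8}{9}\right) 45 = 3441 + \frac{6544}{9} \cdot 45 = 3441 + 32720 = 36161$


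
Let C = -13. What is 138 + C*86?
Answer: -980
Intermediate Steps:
138 + C*86 = 138 - 13*86 = 138 - 1118 = -980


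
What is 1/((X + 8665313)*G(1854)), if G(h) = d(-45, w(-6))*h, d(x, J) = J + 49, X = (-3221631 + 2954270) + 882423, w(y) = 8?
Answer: 1/980731469250 ≈ 1.0196e-12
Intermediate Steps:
X = 615062 (X = -267361 + 882423 = 615062)
d(x, J) = 49 + J
G(h) = 57*h (G(h) = (49 + 8)*h = 57*h)
1/((X + 8665313)*G(1854)) = 1/((615062 + 8665313)*((57*1854))) = 1/(9280375*105678) = (1/9280375)*(1/105678) = 1/980731469250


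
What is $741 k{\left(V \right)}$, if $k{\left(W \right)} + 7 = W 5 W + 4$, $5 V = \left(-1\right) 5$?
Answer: $1482$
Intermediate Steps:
$V = -1$ ($V = \frac{\left(-1\right) 5}{5} = \frac{1}{5} \left(-5\right) = -1$)
$k{\left(W \right)} = -3 + 5 W^{2}$ ($k{\left(W \right)} = -7 + \left(W 5 W + 4\right) = -7 + \left(5 W W + 4\right) = -7 + \left(5 W^{2} + 4\right) = -7 + \left(4 + 5 W^{2}\right) = -3 + 5 W^{2}$)
$741 k{\left(V \right)} = 741 \left(-3 + 5 \left(-1\right)^{2}\right) = 741 \left(-3 + 5 \cdot 1\right) = 741 \left(-3 + 5\right) = 741 \cdot 2 = 1482$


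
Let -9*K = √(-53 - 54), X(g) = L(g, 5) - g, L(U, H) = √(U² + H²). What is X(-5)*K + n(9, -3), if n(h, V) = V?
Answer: -3 - 5*I*√107*(1 + √2)/9 ≈ -3.0 - 13.874*I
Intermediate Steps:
L(U, H) = √(H² + U²)
X(g) = √(25 + g²) - g (X(g) = √(5² + g²) - g = √(25 + g²) - g)
K = -I*√107/9 (K = -√(-53 - 54)/9 = -I*√107/9 ≈ -1.1493*I)
X(-5)*K + n(9, -3) = (√(25 + (-5)²) - 1*(-5))*(-I*√107/9) - 3 = (√(25 + 25) + 5)*(-I*√107/9) - 3 = (√50 + 5)*(-I*√107/9) - 3 = (5*√2 + 5)*(-I*√107/9) - 3 = (5 + 5*√2)*(-I*√107/9) - 3 = -I*√107*(5 + 5*√2)/9 - 3 = -3 - I*√107*(5 + 5*√2)/9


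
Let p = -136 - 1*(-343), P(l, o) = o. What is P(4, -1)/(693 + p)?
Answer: -1/900 ≈ -0.0011111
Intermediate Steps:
p = 207 (p = -136 + 343 = 207)
P(4, -1)/(693 + p) = -1/(693 + 207) = -1/900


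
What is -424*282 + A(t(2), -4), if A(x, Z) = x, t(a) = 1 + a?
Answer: -119565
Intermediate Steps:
-424*282 + A(t(2), -4) = -424*282 + (1 + 2) = -119568 + 3 = -119565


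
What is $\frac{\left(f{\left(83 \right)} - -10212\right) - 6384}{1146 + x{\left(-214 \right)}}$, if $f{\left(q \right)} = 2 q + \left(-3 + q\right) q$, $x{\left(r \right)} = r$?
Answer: $\frac{5317}{466} \approx 11.41$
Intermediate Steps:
$f{\left(q \right)} = 2 q + q \left(-3 + q\right)$
$\frac{\left(f{\left(83 \right)} - -10212\right) - 6384}{1146 + x{\left(-214 \right)}} = \frac{\left(83 \left(-1 + 83\right) - -10212\right) - 6384}{1146 - 214} = \frac{\left(83 \cdot 82 + 10212\right) - 6384}{932} = \left(\left(6806 + 10212\right) - 6384\right) \frac{1}{932} = \left(17018 - 6384\right) \frac{1}{932} = 10634 \cdot \frac{1}{932} = \frac{5317}{466}$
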